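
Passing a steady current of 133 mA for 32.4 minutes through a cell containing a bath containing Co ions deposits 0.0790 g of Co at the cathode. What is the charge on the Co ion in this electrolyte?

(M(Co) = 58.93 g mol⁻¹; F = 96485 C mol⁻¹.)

+2

Q = I·t = 0.1330 A × 1944.0 s = 258.6 C, so n(e⁻) = 258.6/96485 = 0.002680 mol.
n(Co) deposited = 0.0790 / 58.93 = 0.001341 mol.
Electrons per atom = n(e⁻)/n(Co) = 0.002680 / 0.001341 = 2.00 ≈ 2, so the ion is Co²⁺.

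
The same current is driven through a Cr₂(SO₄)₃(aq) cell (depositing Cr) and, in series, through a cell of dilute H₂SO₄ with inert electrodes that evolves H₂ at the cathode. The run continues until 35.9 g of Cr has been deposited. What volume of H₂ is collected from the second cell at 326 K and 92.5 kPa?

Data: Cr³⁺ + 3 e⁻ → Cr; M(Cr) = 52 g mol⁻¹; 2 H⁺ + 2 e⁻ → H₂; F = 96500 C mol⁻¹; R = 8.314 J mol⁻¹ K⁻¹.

30.3 L

n(Cr) = 35.9 / 52 = 0.6904 mol, so n(e⁻) = 3 × 0.6904 = 2.071 mol.
The cells are in series, so the same 2.071 mol of electrons passes through the second cell.
2 H⁺ + 2 e⁻ → H₂ — 2 mol e⁻ per mol H₂, so n(H₂) = 2.071/2 = 1.036 mol.
V = nRT/P = (1.036 × 8.314 × 326) / (92.5 × 10³) = 0.0303 m³ = 30.3 L.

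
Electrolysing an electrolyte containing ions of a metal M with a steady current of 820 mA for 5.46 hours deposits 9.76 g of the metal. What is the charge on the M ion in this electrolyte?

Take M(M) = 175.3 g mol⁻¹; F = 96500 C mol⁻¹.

+3

Q = I·t = 0.8200 A × 19656 s = 16120 C, so n(e⁻) = 16120/96500 = 0.1670 mol.
n(M) deposited = 9.76 / 175.3 = 0.05568 mol.
Electrons per atom = n(e⁻)/n(M) = 0.1670 / 0.05568 = 3.00 ≈ 3, so the ion is M³⁺.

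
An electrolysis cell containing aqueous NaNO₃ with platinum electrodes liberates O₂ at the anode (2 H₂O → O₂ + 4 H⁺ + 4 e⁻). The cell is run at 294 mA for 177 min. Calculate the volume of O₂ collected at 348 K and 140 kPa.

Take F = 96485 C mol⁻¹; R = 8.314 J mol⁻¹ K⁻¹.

Q = I·t = 0.2940 A × 10620 s = 3122 C.
n(e⁻) = Q/F = 3122 / 96485 = 0.03236 mol.
4 electrons are transferred per O₂ molecule, so n(O₂) = 0.03236 / 4 = 0.008090 mol.
V = nRT/P = (0.008090 × 8.314 × 348) / (140 × 10³ Pa) = 1.67 × 10⁻⁴ m³ = 0.167 L.

0.167 L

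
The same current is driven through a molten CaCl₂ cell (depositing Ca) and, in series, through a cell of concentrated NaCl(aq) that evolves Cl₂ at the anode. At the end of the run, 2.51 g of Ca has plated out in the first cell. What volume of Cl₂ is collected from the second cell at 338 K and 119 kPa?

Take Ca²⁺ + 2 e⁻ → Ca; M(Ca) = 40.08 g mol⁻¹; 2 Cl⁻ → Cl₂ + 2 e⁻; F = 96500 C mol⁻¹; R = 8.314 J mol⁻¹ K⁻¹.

n(Ca) = 2.51 / 40.08 = 0.06262 mol, so n(e⁻) = 2 × 0.06262 = 0.1252 mol.
The cells are in series, so the same 0.1252 mol of electrons passes through the second cell.
2 Cl⁻ → Cl₂ + 2 e⁻ — 2 mol e⁻ per mol Cl₂, so n(Cl₂) = 0.1252/2 = 0.06262 mol.
V = nRT/P = (0.06262 × 8.314 × 338) / (119 × 10³) = 0.00148 m³ = 1.48 L.

1.48 L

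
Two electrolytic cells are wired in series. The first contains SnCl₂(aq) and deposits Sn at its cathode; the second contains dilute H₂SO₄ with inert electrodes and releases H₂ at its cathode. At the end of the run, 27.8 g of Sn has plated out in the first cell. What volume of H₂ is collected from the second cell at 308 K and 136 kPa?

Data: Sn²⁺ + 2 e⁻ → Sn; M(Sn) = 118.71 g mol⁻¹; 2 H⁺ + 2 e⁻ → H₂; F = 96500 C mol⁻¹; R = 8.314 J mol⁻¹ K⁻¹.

4.41 L

n(Sn) = 27.8 / 118.71 = 0.2342 mol, so n(e⁻) = 2 × 0.2342 = 0.4684 mol.
The cells are in series, so the same 0.4684 mol of electrons passes through the second cell.
2 H⁺ + 2 e⁻ → H₂ — 2 mol e⁻ per mol H₂, so n(H₂) = 0.4684/2 = 0.2342 mol.
V = nRT/P = (0.2342 × 8.314 × 308) / (136 × 10³) = 0.00441 m³ = 4.41 L.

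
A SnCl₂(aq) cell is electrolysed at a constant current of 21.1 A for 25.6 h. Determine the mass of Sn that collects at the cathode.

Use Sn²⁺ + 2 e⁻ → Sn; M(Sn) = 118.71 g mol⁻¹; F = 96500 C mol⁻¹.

1200 g

Q = I·t = 21.10 A × 92160 s = 1945000 C.
n(e⁻) = Q/F = 1945000 / 96500 = 20.15 mol.
Sn²⁺ + 2 e⁻ → Sn, so n(Sn) = n(e⁻)/2 = 10.08 mol.
m = n·M = 10.08 × 118.71 = 1200 g.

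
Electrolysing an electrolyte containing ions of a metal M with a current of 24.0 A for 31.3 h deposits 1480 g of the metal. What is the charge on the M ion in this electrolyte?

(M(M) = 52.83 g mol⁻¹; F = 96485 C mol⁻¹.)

+1

Q = I·t = 24.00 A × 112680 s = 2704000 C, so n(e⁻) = 2704000/96485 = 28.03 mol.
n(M) deposited = 1480 / 52.83 = 28.01 mol.
Electrons per atom = n(e⁻)/n(M) = 28.03 / 28.01 = 1.00 ≈ 1, so the ion is M⁺.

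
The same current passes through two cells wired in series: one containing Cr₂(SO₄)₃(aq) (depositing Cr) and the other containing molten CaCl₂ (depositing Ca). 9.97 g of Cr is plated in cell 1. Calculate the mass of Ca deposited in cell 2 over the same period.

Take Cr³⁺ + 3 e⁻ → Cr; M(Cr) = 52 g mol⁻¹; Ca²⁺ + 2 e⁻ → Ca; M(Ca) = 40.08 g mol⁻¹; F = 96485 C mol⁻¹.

n(Cr) = 9.97 / 52 = 0.1917 mol.
Since Cr³⁺ + 3 e⁻ → Cr, n(e⁻) passed = 3 × 0.1917 = 0.5752 mol.
Cells in series carry the same charge, so the same 0.5752 mol of electrons passes through cell 2.
Ca²⁺ + 2 e⁻ → Ca, so n(Ca) = 0.5752 / 2 = 0.2876 mol.
m(Ca) = 0.2876 × 40.08 = 11.5 g.

11.5 g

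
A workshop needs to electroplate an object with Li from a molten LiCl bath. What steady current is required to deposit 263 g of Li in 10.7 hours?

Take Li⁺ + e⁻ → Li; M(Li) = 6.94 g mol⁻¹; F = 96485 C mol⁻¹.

94.9 A

n(Li) = 263 / 6.94 = 37.90 mol.
n(e⁻) = 1 × 37.90 = 37.90 mol.
Q = n(e⁻)·F = 37.90 × 96485 = 3656000 C.
I = Q/t = 3656000 / 38520 s = 94.9 A.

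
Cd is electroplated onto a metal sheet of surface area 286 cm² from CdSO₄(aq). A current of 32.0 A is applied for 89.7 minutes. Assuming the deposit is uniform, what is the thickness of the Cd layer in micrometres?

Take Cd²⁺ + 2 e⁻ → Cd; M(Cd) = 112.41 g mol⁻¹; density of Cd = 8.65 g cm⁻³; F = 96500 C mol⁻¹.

405 μm

Q = I·t = 32.00 × 5382.0 = 172200 C; n(e⁻) = 1.785 mol.
n(Cd) = n(e⁻)/2 = 0.8924 mol, so m = 0.8924 × 112.41 = 100.3 g.
Volume = m/ρ = 100.3 / 8.65 = 11.60 cm³.
Thickness = V/A = 11.60 / 286 = 0.0405 cm = 405 μm.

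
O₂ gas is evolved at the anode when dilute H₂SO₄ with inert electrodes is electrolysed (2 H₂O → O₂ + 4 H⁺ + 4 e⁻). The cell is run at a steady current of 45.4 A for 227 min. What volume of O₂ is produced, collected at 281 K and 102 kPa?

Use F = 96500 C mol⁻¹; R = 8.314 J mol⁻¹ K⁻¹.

Q = I·t = 45.40 A × 13620 s = 618300 C.
n(e⁻) = Q/F = 618300 / 96500 = 6.408 mol.
4 electrons are transferred per O₂ molecule, so n(O₂) = 6.408 / 4 = 1.602 mol.
V = nRT/P = (1.602 × 8.314 × 281) / (102 × 10³ Pa) = 0.0367 m³ = 36.7 L.

36.7 L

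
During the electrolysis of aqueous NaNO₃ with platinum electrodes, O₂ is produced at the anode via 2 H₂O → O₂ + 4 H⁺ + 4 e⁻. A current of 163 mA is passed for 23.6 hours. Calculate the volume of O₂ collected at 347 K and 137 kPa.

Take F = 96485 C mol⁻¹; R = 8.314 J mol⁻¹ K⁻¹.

0.756 L

Q = I·t = 0.1630 A × 84960 s = 13850 C.
n(e⁻) = Q/F = 13850 / 96485 = 0.1435 mol.
4 electrons are transferred per O₂ molecule, so n(O₂) = 0.1435 / 4 = 0.03588 mol.
V = nRT/P = (0.03588 × 8.314 × 347) / (137 × 10³ Pa) = 7.56 × 10⁻⁴ m³ = 0.756 L.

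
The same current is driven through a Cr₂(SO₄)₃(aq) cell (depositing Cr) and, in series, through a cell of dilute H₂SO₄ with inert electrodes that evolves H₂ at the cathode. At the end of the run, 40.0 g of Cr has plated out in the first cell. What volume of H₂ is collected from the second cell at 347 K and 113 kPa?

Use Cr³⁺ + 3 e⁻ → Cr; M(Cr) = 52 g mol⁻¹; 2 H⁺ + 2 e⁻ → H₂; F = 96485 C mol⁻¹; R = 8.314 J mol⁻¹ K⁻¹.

n(Cr) = 40.0 / 52 = 0.7692 mol, so n(e⁻) = 3 × 0.7692 = 2.308 mol.
The cells are in series, so the same 2.308 mol of electrons passes through the second cell.
2 H⁺ + 2 e⁻ → H₂ — 2 mol e⁻ per mol H₂, so n(H₂) = 2.308/2 = 1.154 mol.
V = nRT/P = (1.154 × 8.314 × 347) / (113 × 10³) = 0.0295 m³ = 29.5 L.

29.5 L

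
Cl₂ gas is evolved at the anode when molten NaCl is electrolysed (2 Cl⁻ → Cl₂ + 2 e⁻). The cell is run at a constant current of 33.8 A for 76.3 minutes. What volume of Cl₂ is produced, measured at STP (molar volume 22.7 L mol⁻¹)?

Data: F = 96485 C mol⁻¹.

18.2 L

Q = I·t = 33.80 A × 4578.0 s = 154700 C.
n(e⁻) = Q/F = 154700 / 96485 = 1.604 mol.
2 electrons are transferred per Cl₂ molecule, so n(Cl₂) = 1.604 / 2 = 0.8019 mol.
V = n × V_m = 0.8019 × 22.7 = 18.2 L.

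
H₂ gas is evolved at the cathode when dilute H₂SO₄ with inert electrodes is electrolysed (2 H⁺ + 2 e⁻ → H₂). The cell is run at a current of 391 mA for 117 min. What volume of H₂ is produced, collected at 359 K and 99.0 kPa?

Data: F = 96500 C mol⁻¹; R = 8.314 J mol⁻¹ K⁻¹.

0.429 L

Q = I·t = 0.3910 A × 7020.0 s = 2745 C.
n(e⁻) = Q/F = 2745 / 96500 = 0.02844 mol.
2 electrons are transferred per H₂ molecule, so n(H₂) = 0.02844 / 2 = 0.01422 mol.
V = nRT/P = (0.01422 × 8.314 × 359) / (99.0 × 10³ Pa) = 4.29 × 10⁻⁴ m³ = 0.429 L.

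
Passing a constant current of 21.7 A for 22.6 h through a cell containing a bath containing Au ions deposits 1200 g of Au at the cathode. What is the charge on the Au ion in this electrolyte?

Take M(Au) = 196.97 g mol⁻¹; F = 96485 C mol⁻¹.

+3

Q = I·t = 21.70 A × 81360 s = 1766000 C, so n(e⁻) = 1766000/96485 = 18.30 mol.
n(Au) deposited = 1200 / 196.97 = 6.092 mol.
Electrons per atom = n(e⁻)/n(Au) = 18.30 / 6.092 = 3.00 ≈ 3, so the ion is Au³⁺.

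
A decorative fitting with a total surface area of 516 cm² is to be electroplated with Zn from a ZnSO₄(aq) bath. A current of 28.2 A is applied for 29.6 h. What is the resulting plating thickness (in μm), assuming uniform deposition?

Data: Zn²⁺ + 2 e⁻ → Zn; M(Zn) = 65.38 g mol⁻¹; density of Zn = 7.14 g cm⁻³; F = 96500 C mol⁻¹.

Q = I·t = 28.20 × 106560 = 3005000 C; n(e⁻) = 31.14 mol.
n(Zn) = n(e⁻)/2 = 15.57 mol, so m = 15.57 × 65.38 = 1018 g.
Volume = m/ρ = 1018 / 7.14 = 142.6 cm³.
Thickness = V/A = 142.6 / 516 = 0.276 cm = 2760 μm.

2760 μm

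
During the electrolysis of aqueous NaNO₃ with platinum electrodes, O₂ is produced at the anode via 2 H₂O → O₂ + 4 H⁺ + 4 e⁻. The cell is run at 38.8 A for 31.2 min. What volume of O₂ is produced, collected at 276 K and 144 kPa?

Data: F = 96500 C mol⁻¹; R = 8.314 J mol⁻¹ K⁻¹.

3.00 L

Q = I·t = 38.80 A × 1872.0 s = 72630 C.
n(e⁻) = Q/F = 72630 / 96500 = 0.7527 mol.
4 electrons are transferred per O₂ molecule, so n(O₂) = 0.7527 / 4 = 0.1882 mol.
V = nRT/P = (0.1882 × 8.314 × 276) / (144 × 10³ Pa) = 0.00300 m³ = 3.00 L.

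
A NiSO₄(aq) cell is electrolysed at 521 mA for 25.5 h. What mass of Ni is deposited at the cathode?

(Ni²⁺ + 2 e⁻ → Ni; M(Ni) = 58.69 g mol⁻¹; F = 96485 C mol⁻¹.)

14.5 g

Q = I·t = 0.5210 A × 91800 s = 47830 C.
n(e⁻) = Q/F = 47830 / 96485 = 0.4957 mol.
Ni²⁺ + 2 e⁻ → Ni, so n(Ni) = n(e⁻)/2 = 0.2479 mol.
m = n·M = 0.2479 × 58.69 = 14.5 g.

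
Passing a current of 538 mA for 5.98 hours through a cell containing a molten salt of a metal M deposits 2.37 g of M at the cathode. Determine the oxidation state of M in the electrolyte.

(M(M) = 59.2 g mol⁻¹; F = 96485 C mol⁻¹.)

Q = I·t = 0.5380 A × 21528 s = 11580 C, so n(e⁻) = 11580/96485 = 0.1200 mol.
n(M) deposited = 2.37 / 59.2 = 0.04003 mol.
Electrons per atom = n(e⁻)/n(M) = 0.1200 / 0.04003 = 3.00 ≈ 3, so the ion is M³⁺.

+3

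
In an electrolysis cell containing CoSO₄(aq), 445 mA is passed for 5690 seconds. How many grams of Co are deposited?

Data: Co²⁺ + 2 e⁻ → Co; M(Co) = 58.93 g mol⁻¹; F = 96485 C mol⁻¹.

0.773 g

Q = I·t = 0.4450 A × 5690.0 s = 2532 C.
n(e⁻) = Q/F = 2532 / 96485 = 0.02624 mol.
Co²⁺ + 2 e⁻ → Co, so n(Co) = n(e⁻)/2 = 0.01312 mol.
m = n·M = 0.01312 × 58.93 = 0.773 g.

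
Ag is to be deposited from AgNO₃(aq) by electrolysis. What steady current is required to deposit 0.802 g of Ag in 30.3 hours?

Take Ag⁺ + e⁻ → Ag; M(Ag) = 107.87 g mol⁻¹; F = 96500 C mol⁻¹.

0.00658 A

n(Ag) = 0.802 / 107.87 = 0.007435 mol.
n(e⁻) = 1 × 0.007435 = 0.007435 mol.
Q = n(e⁻)·F = 0.007435 × 96500 = 717.5 C.
I = Q/t = 717.5 / 109080 s = 0.00658 A.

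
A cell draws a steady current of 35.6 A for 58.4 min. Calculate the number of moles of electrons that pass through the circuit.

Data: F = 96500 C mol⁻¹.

Q = I·t = 35.60 A × 3504.0 s = 124700 C.
n(e⁻) = Q/F = 124700 / 96500 = 1.29 mol.

1.29 mol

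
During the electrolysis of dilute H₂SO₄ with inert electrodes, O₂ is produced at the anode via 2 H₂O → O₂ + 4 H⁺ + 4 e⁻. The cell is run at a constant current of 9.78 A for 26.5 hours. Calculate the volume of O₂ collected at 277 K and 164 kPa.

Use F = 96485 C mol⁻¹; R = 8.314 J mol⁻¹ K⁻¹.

Q = I·t = 9.780 A × 95400 s = 933000 C.
n(e⁻) = Q/F = 933000 / 96485 = 9.670 mol.
4 electrons are transferred per O₂ molecule, so n(O₂) = 9.670 / 4 = 2.418 mol.
V = nRT/P = (2.418 × 8.314 × 277) / (164 × 10³ Pa) = 0.0339 m³ = 33.9 L.

33.9 L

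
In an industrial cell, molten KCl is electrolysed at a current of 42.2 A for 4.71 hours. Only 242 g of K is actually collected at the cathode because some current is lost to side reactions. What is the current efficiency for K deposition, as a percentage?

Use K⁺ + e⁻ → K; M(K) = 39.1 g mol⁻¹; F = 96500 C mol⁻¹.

Q = I·t = 42.20 × 16956 = 715500 C; n(e⁻) = 715500/96500 = 7.415 mol.
Theoretical n(K) = n(e⁻)/1 = 7.415 mol, i.e. m_theo = 7.415 × 39.1 = 289.9 g.
Efficiency = m_actual / m_theo = 242 / 289.9 = 83.5 %.

83.5 %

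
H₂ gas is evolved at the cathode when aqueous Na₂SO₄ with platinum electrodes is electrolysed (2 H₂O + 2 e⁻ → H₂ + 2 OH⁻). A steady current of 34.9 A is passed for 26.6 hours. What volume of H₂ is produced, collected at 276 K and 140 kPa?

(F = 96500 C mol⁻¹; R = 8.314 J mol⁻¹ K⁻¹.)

Q = I·t = 34.90 A × 95760 s = 3342000 C.
n(e⁻) = Q/F = 3342000 / 96500 = 34.63 mol.
2 electrons are transferred per H₂ molecule, so n(H₂) = 34.63 / 2 = 17.32 mol.
V = nRT/P = (17.32 × 8.314 × 276) / (140 × 10³ Pa) = 0.284 m³ = 284 L.

284 L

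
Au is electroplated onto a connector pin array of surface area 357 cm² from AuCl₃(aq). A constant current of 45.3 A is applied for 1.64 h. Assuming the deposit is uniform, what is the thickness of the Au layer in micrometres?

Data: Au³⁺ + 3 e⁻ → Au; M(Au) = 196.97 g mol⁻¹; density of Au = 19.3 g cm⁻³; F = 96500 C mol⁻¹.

Q = I·t = 45.30 × 5904.0 = 267500 C; n(e⁻) = 2.772 mol.
n(Au) = n(e⁻)/3 = 0.9238 mol, so m = 0.9238 × 196.97 = 182.0 g.
Volume = m/ρ = 182.0 / 19.3 = 9.428 cm³.
Thickness = V/A = 9.428 / 357 = 0.0264 cm = 264 μm.

264 μm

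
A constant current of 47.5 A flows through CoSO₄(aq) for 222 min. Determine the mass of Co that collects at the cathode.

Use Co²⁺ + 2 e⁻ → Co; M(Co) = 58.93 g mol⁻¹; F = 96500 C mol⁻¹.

Q = I·t = 47.50 A × 13320 s = 632700 C.
n(e⁻) = Q/F = 632700 / 96500 = 6.556 mol.
Co²⁺ + 2 e⁻ → Co, so n(Co) = n(e⁻)/2 = 3.278 mol.
m = n·M = 3.278 × 58.93 = 193 g.

193 g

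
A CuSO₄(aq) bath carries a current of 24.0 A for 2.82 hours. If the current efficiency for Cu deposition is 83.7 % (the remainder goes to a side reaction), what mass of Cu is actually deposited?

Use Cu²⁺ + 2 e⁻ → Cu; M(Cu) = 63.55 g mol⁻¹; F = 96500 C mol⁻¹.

Q = I·t = 24.00 × 10152 = 243600 C.
n(e⁻) = 243600/96500 = 2.525 mol; theoretically n(Cu) = 2.525/2 = 1.262 mol, m_theo = 80.23 g.
At 83.7 % efficiency, m_actual = 0.837 × 80.23 = 67.2 g.

67.2 g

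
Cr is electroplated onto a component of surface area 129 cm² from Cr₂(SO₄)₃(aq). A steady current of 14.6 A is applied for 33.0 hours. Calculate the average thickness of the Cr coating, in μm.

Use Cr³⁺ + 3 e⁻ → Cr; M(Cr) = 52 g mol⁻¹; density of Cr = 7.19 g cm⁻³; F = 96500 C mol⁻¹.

Q = I·t = 14.60 × 118800 = 1734000 C; n(e⁻) = 17.97 mol.
n(Cr) = n(e⁻)/3 = 5.991 mol, so m = 5.991 × 52 = 311.5 g.
Volume = m/ρ = 311.5 / 7.19 = 43.33 cm³.
Thickness = V/A = 43.33 / 129 = 0.336 cm = 3360 μm.

3360 μm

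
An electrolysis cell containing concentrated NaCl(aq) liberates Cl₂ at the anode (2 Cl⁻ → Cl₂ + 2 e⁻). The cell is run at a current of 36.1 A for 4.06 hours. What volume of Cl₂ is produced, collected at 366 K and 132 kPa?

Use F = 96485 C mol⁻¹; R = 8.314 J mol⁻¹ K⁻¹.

Q = I·t = 36.10 A × 14616 s = 527600 C.
n(e⁻) = Q/F = 527600 / 96485 = 5.469 mol.
2 electrons are transferred per Cl₂ molecule, so n(Cl₂) = 5.469 / 2 = 2.734 mol.
V = nRT/P = (2.734 × 8.314 × 366) / (132 × 10³ Pa) = 0.0630 m³ = 63.0 L.

63.0 L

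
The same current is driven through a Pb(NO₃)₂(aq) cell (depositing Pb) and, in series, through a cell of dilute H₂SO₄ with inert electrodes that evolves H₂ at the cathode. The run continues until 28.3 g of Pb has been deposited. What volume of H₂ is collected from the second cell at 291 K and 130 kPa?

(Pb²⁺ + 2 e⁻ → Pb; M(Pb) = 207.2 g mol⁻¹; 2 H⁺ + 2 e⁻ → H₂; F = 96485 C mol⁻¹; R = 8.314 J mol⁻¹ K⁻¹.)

2.54 L

n(Pb) = 28.3 / 207.2 = 0.1366 mol, so n(e⁻) = 2 × 0.1366 = 0.2732 mol.
The cells are in series, so the same 0.2732 mol of electrons passes through the second cell.
2 H⁺ + 2 e⁻ → H₂ — 2 mol e⁻ per mol H₂, so n(H₂) = 0.2732/2 = 0.1366 mol.
V = nRT/P = (0.1366 × 8.314 × 291) / (130 × 10³) = 0.00254 m³ = 2.54 L.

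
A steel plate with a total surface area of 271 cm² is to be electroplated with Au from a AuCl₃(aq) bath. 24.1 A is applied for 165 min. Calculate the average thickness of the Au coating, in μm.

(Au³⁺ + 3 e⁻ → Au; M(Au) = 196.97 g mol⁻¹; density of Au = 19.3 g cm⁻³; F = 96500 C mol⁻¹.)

Q = I·t = 24.10 × 9900.0 = 238600 C; n(e⁻) = 2.472 mol.
n(Au) = n(e⁻)/3 = 0.8241 mol, so m = 0.8241 × 196.97 = 162.3 g.
Volume = m/ρ = 162.3 / 19.3 = 8.411 cm³.
Thickness = V/A = 8.411 / 271 = 0.0310 cm = 310 μm.

310 μm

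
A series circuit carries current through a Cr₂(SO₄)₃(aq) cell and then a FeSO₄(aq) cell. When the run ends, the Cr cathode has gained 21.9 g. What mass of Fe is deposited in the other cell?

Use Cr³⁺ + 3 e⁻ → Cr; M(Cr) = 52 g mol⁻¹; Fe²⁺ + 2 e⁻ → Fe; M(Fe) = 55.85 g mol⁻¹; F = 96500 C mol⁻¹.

n(Cr) = 21.9 / 52 = 0.4212 mol.
Since Cr³⁺ + 3 e⁻ → Cr, n(e⁻) passed = 3 × 0.4212 = 1.263 mol.
Cells in series carry the same charge, so the same 1.263 mol of electrons passes through cell 2.
Fe²⁺ + 2 e⁻ → Fe, so n(Fe) = 1.263 / 2 = 0.6317 mol.
m(Fe) = 0.6317 × 55.85 = 35.3 g.

35.3 g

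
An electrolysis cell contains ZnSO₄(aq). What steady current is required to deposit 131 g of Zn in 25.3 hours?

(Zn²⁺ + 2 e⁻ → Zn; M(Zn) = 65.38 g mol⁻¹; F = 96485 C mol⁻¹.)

n(Zn) = 131 / 65.38 = 2.004 mol.
n(e⁻) = 2 × 2.004 = 4.007 mol.
Q = n(e⁻)·F = 4.007 × 96485 = 386600 C.
I = Q/t = 386600 / 91080 s = 4.25 A.

4.25 A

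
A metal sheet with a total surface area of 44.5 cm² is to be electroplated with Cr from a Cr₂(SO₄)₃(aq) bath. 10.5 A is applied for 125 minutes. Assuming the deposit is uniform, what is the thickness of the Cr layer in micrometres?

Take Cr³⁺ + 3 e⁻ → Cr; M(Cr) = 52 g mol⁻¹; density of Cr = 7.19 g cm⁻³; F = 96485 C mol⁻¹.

Q = I·t = 10.50 × 7500.0 = 78750 C; n(e⁻) = 0.8162 mol.
n(Cr) = n(e⁻)/3 = 0.2721 mol, so m = 0.2721 × 52 = 14.15 g.
Volume = m/ρ = 14.15 / 7.19 = 1.968 cm³.
Thickness = V/A = 1.968 / 44.5 = 0.0442 cm = 442 μm.

442 μm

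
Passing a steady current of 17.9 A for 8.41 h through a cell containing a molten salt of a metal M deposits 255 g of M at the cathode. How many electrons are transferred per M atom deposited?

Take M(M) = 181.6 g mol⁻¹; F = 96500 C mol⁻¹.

4

Q = I·t = 17.90 A × 30276 s = 541900 C, so n(e⁻) = 541900/96500 = 5.616 mol.
n(M) deposited = 255 / 181.6 = 1.404 mol.
Electrons per atom = n(e⁻)/n(M) = 5.616 / 1.404 = 4.00 ≈ 4, so the ion is M⁴⁺.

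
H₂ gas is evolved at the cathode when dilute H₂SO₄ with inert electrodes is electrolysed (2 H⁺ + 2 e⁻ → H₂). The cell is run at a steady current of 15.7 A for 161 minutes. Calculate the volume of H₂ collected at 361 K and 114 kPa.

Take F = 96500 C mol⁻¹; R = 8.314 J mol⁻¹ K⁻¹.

Q = I·t = 15.70 A × 9660.0 s = 151700 C.
n(e⁻) = Q/F = 151700 / 96500 = 1.572 mol.
2 electrons are transferred per H₂ molecule, so n(H₂) = 1.572 / 2 = 0.7858 mol.
V = nRT/P = (0.7858 × 8.314 × 361) / (114 × 10³ Pa) = 0.0207 m³ = 20.7 L.

20.7 L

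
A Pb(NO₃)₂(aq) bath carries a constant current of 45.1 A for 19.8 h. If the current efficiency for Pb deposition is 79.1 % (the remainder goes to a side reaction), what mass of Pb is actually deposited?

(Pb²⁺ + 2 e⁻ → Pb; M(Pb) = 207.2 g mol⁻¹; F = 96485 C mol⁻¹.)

Q = I·t = 45.10 × 71280 = 3215000 C.
n(e⁻) = 3215000/96485 = 33.32 mol; theoretically n(Pb) = 33.32/2 = 16.66 mol, m_theo = 3452 g.
At 79.1 % efficiency, m_actual = 0.791 × 3452 = 2730 g.

2730 g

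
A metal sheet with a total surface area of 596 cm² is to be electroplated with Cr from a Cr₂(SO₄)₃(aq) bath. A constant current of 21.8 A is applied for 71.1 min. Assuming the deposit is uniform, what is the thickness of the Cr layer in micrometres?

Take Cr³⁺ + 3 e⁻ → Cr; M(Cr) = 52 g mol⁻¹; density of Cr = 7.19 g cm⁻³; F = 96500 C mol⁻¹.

39.0 μm

Q = I·t = 21.80 × 4266.0 = 93000 C; n(e⁻) = 0.9637 mol.
n(Cr) = n(e⁻)/3 = 0.3212 mol, so m = 0.3212 × 52 = 16.70 g.
Volume = m/ρ = 16.70 / 7.19 = 2.323 cm³.
Thickness = V/A = 2.323 / 596 = 0.00390 cm = 39.0 μm.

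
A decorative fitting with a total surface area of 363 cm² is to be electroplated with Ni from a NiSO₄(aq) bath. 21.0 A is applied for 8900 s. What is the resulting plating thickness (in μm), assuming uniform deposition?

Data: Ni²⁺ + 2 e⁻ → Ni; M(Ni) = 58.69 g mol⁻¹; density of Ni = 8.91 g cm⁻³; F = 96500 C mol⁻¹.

Q = I·t = 21.00 × 8900.0 = 186900 C; n(e⁻) = 1.937 mol.
n(Ni) = n(e⁻)/2 = 0.9684 mol, so m = 0.9684 × 58.69 = 56.84 g.
Volume = m/ρ = 56.84 / 8.91 = 6.379 cm³.
Thickness = V/A = 6.379 / 363 = 0.0176 cm = 176 μm.

176 μm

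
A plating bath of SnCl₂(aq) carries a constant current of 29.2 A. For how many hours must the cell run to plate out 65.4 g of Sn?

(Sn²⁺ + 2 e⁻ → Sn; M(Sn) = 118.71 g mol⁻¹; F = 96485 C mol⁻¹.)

n(Sn) = m/M = 65.4 / 118.71 = 0.5509 mol.
Each Sn atom requires 2 electrons, so n(e⁻) = 2 × 0.5509 = 1.102 mol.
Q = n(e⁻)·F = 1.102 × 96485 = 106300 C.
t = Q/I = 106300 / 29.20 A = 3641 s = 1.01 h.

1.01 h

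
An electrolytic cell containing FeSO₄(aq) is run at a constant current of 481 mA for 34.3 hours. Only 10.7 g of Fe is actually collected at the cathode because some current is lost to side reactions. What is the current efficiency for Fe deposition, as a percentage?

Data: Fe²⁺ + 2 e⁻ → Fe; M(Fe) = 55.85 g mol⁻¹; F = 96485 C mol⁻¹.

62.2 %

Q = I·t = 0.4810 × 123480 = 59390 C; n(e⁻) = 59390/96485 = 0.6156 mol.
Theoretical n(Fe) = n(e⁻)/2 = 0.3078 mol, i.e. m_theo = 0.3078 × 55.85 = 17.19 g.
Efficiency = m_actual / m_theo = 10.7 / 17.19 = 62.2 %.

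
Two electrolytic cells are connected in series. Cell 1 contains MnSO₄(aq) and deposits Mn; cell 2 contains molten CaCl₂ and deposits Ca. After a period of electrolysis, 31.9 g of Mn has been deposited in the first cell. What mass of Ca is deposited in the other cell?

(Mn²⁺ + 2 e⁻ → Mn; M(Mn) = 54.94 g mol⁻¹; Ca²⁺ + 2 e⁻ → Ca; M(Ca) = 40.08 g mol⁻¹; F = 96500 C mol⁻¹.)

23.3 g

n(Mn) = 31.9 / 54.94 = 0.5806 mol.
Since Mn²⁺ + 2 e⁻ → Mn, n(e⁻) passed = 2 × 0.5806 = 1.161 mol.
Cells in series carry the same charge, so the same 1.161 mol of electrons passes through cell 2.
Ca²⁺ + 2 e⁻ → Ca, so n(Ca) = 1.161 / 2 = 0.5806 mol.
m(Ca) = 0.5806 × 40.08 = 23.3 g.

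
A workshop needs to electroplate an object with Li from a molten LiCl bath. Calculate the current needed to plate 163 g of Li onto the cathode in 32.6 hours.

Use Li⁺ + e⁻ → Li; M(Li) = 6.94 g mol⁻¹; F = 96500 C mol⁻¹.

n(Li) = 163 / 6.94 = 23.49 mol.
n(e⁻) = 1 × 23.49 = 23.49 mol.
Q = n(e⁻)·F = 23.49 × 96500 = 2266000 C.
I = Q/t = 2266000 / 117360 s = 19.3 A.

19.3 A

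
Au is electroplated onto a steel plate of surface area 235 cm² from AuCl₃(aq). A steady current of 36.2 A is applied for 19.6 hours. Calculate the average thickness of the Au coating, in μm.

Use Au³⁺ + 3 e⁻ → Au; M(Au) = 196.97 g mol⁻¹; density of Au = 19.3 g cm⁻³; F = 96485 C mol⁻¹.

Q = I·t = 36.20 × 70560 = 2554000 C; n(e⁻) = 26.47 mol.
n(Au) = n(e⁻)/3 = 8.824 mol, so m = 8.824 × 196.97 = 1738 g.
Volume = m/ρ = 1738 / 19.3 = 90.06 cm³.
Thickness = V/A = 90.06 / 235 = 0.383 cm = 3830 μm.

3830 μm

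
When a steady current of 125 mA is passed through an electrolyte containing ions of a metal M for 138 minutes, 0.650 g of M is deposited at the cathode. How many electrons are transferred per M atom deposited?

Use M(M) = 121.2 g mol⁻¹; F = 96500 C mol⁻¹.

2

Q = I·t = 0.1250 A × 8280.0 s = 1035 C, so n(e⁻) = 1035/96500 = 0.01073 mol.
n(M) deposited = 0.650 / 121.2 = 0.005363 mol.
Electrons per atom = n(e⁻)/n(M) = 0.01073 / 0.005363 = 2.00 ≈ 2, so the ion is M²⁺.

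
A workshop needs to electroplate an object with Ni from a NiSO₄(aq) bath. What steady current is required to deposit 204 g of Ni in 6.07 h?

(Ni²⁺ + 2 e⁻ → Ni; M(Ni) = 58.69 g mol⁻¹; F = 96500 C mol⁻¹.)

30.7 A

n(Ni) = 204 / 58.69 = 3.476 mol.
n(e⁻) = 2 × 3.476 = 6.952 mol.
Q = n(e⁻)·F = 6.952 × 96500 = 670800 C.
I = Q/t = 670800 / 21852 s = 30.7 A.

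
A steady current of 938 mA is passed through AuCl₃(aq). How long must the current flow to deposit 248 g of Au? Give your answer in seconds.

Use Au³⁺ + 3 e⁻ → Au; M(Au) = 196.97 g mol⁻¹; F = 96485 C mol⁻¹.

3.89 × 10⁵ s

n(Au) = m/M = 248 / 196.97 = 1.259 mol.
Each Au atom requires 3 electrons, so n(e⁻) = 3 × 1.259 = 3.777 mol.
Q = n(e⁻)·F = 3.777 × 96485 = 364400 C.
t = Q/I = 364400 / 0.9380 A = 388500 s.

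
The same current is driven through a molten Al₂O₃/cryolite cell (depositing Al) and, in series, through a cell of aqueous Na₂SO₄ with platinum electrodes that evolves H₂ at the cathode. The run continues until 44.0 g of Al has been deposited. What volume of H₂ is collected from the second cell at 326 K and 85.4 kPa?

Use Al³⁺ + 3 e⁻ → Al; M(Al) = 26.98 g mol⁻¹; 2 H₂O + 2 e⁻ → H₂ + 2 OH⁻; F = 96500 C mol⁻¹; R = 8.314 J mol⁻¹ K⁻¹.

n(Al) = 44.0 / 26.98 = 1.631 mol, so n(e⁻) = 3 × 1.631 = 4.893 mol.
The cells are in series, so the same 4.893 mol of electrons passes through the second cell.
2 H₂O + 2 e⁻ → H₂ + 2 OH⁻ — 2 mol e⁻ per mol H₂, so n(H₂) = 4.893/2 = 2.446 mol.
V = nRT/P = (2.446 × 8.314 × 326) / (85.4 × 10³) = 0.0776 m³ = 77.6 L.

77.6 L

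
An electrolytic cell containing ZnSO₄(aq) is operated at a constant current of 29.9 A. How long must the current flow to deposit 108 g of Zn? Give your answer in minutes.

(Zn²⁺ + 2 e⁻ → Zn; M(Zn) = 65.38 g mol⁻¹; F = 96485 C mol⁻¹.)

n(Zn) = m/M = 108 / 65.38 = 1.652 mol.
Each Zn atom requires 2 electrons, so n(e⁻) = 2 × 1.652 = 3.304 mol.
Q = n(e⁻)·F = 3.304 × 96485 = 318800 C.
t = Q/I = 318800 / 29.90 A = 10660 s = 178 min.

178 min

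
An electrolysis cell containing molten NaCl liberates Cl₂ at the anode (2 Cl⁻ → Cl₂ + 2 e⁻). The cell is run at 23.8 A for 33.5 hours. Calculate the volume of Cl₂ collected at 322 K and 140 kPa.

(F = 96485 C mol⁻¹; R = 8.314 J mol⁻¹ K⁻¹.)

284 L

Q = I·t = 23.80 A × 120600 s = 2870000 C.
n(e⁻) = Q/F = 2870000 / 96485 = 29.75 mol.
2 electrons are transferred per Cl₂ molecule, so n(Cl₂) = 29.75 / 2 = 14.87 mol.
V = nRT/P = (14.87 × 8.314 × 322) / (140 × 10³ Pa) = 0.284 m³ = 284 L.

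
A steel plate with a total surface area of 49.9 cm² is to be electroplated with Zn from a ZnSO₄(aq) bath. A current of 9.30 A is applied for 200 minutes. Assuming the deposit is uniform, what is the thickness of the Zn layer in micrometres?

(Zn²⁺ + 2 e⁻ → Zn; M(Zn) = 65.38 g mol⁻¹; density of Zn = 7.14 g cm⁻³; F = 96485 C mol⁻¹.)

Q = I·t = 9.300 × 12000 = 111600 C; n(e⁻) = 1.157 mol.
n(Zn) = n(e⁻)/2 = 0.5783 mol, so m = 0.5783 × 65.38 = 37.81 g.
Volume = m/ρ = 37.81 / 7.14 = 5.296 cm³.
Thickness = V/A = 5.296 / 49.9 = 0.106 cm = 1060 μm.

1060 μm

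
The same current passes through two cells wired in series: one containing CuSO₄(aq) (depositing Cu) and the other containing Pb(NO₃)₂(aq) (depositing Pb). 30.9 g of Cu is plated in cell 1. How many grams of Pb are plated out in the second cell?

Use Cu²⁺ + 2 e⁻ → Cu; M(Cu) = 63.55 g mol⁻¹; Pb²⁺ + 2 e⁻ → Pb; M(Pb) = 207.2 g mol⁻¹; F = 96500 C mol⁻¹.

101 g

n(Cu) = 30.9 / 63.55 = 0.4862 mol.
Since Cu²⁺ + 2 e⁻ → Cu, n(e⁻) passed = 2 × 0.4862 = 0.9725 mol.
Cells in series carry the same charge, so the same 0.9725 mol of electrons passes through cell 2.
Pb²⁺ + 2 e⁻ → Pb, so n(Pb) = 0.9725 / 2 = 0.4862 mol.
m(Pb) = 0.4862 × 207.2 = 101 g.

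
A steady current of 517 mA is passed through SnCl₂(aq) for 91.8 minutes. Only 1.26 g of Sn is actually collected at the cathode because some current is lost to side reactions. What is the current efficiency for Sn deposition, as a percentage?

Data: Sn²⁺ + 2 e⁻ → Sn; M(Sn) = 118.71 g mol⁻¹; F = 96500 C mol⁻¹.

Q = I·t = 0.5170 × 5508.0 = 2848 C; n(e⁻) = 2848/96500 = 0.02951 mol.
Theoretical n(Sn) = n(e⁻)/2 = 0.01475 mol, i.e. m_theo = 0.01475 × 118.71 = 1.752 g.
Efficiency = m_actual / m_theo = 1.26 / 1.752 = 71.9 %.

71.9 %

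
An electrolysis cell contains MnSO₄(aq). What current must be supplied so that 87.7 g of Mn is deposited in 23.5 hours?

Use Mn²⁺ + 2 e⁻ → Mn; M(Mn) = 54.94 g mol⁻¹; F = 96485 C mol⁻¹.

3.64 A

n(Mn) = 87.7 / 54.94 = 1.596 mol.
n(e⁻) = 2 × 1.596 = 3.193 mol.
Q = n(e⁻)·F = 3.193 × 96485 = 308000 C.
I = Q/t = 308000 / 84600 s = 3.64 A.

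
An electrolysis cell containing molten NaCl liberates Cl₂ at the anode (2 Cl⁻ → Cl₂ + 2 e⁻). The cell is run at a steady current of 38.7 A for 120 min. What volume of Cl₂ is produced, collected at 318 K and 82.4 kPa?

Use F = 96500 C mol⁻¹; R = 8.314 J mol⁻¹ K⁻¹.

46.3 L

Q = I·t = 38.70 A × 7200.0 s = 278600 C.
n(e⁻) = Q/F = 278600 / 96500 = 2.887 mol.
2 electrons are transferred per Cl₂ molecule, so n(Cl₂) = 2.887 / 2 = 1.444 mol.
V = nRT/P = (1.444 × 8.314 × 318) / (82.4 × 10³ Pa) = 0.0463 m³ = 46.3 L.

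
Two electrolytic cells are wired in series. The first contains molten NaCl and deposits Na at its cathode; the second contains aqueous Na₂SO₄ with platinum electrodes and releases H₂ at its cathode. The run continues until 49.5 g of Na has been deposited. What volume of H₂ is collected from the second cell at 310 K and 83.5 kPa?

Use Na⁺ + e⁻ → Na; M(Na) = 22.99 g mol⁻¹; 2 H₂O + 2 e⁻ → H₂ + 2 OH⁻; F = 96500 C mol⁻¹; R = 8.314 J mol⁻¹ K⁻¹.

n(Na) = 49.5 / 22.99 = 2.153 mol, so n(e⁻) = 1 × 2.153 = 2.153 mol.
The cells are in series, so the same 2.153 mol of electrons passes through the second cell.
2 H₂O + 2 e⁻ → H₂ + 2 OH⁻ — 2 mol e⁻ per mol H₂, so n(H₂) = 2.153/2 = 1.077 mol.
V = nRT/P = (1.077 × 8.314 × 310) / (83.5 × 10³) = 0.0332 m³ = 33.2 L.

33.2 L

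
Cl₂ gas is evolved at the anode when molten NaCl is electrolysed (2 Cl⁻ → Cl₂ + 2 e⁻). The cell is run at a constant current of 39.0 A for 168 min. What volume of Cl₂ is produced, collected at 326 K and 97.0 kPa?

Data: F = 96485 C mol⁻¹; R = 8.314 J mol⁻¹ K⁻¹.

56.9 L

Q = I·t = 39.00 A × 10080 s = 393100 C.
n(e⁻) = Q/F = 393100 / 96485 = 4.074 mol.
2 electrons are transferred per Cl₂ molecule, so n(Cl₂) = 4.074 / 2 = 2.037 mol.
V = nRT/P = (2.037 × 8.314 × 326) / (97.0 × 10³ Pa) = 0.0569 m³ = 56.9 L.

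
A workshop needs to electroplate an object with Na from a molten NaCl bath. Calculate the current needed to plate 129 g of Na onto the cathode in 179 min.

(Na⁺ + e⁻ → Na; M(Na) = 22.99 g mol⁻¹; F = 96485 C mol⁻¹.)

50.4 A

n(Na) = 129 / 22.99 = 5.611 mol.
n(e⁻) = 1 × 5.611 = 5.611 mol.
Q = n(e⁻)·F = 5.611 × 96485 = 541400 C.
I = Q/t = 541400 / 10740 s = 50.4 A.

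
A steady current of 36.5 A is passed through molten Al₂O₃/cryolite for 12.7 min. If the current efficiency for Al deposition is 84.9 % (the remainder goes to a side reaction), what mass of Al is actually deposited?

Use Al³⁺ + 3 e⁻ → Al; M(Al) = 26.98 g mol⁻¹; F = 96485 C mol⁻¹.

2.20 g

Q = I·t = 36.50 × 762.00 = 27810 C.
n(e⁻) = 27810/96485 = 0.2883 mol; theoretically n(Al) = 0.2883/3 = 0.09609 mol, m_theo = 2.592 g.
At 84.9 % efficiency, m_actual = 0.849 × 2.592 = 2.20 g.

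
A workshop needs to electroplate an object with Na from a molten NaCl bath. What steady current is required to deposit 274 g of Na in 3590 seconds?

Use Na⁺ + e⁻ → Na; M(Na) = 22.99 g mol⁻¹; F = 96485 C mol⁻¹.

n(Na) = 274 / 22.99 = 11.92 mol.
n(e⁻) = 1 × 11.92 = 11.92 mol.
Q = n(e⁻)·F = 11.92 × 96485 = 1150000 C.
I = Q/t = 1150000 / 3590.0 s = 320 A.

320 A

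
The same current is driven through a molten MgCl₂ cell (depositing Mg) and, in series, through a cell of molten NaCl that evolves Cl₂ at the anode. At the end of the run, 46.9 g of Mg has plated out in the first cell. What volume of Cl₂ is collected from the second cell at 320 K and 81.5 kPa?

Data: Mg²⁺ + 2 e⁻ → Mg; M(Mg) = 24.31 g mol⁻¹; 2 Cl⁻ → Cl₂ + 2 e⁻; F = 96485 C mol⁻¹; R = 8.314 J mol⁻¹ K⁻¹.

63.0 L

n(Mg) = 46.9 / 24.31 = 1.929 mol, so n(e⁻) = 2 × 1.929 = 3.858 mol.
The cells are in series, so the same 3.858 mol of electrons passes through the second cell.
2 Cl⁻ → Cl₂ + 2 e⁻ — 2 mol e⁻ per mol Cl₂, so n(Cl₂) = 3.858/2 = 1.929 mol.
V = nRT/P = (1.929 × 8.314 × 320) / (81.5 × 10³) = 0.0630 m³ = 63.0 L.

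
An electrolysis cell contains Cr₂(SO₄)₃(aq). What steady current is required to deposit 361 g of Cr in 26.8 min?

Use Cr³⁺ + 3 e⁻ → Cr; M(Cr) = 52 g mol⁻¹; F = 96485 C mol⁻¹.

1250 A

n(Cr) = 361 / 52 = 6.942 mol.
n(e⁻) = 3 × 6.942 = 20.83 mol.
Q = n(e⁻)·F = 20.83 × 96485 = 2009000 C.
I = Q/t = 2009000 / 1608.0 s = 1250 A.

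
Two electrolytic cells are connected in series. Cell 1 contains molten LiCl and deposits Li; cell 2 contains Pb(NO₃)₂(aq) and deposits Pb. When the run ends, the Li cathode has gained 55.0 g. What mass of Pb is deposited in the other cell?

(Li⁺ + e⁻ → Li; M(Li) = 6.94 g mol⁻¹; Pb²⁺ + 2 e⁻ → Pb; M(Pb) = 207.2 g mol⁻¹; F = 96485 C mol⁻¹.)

n(Li) = 55.0 / 6.94 = 7.925 mol.
Since Li⁺ + e⁻ → Li, n(e⁻) passed = 1 × 7.925 = 7.925 mol.
Cells in series carry the same charge, so the same 7.925 mol of electrons passes through cell 2.
Pb²⁺ + 2 e⁻ → Pb, so n(Pb) = 7.925 / 2 = 3.963 mol.
m(Pb) = 3.963 × 207.2 = 821 g.

821 g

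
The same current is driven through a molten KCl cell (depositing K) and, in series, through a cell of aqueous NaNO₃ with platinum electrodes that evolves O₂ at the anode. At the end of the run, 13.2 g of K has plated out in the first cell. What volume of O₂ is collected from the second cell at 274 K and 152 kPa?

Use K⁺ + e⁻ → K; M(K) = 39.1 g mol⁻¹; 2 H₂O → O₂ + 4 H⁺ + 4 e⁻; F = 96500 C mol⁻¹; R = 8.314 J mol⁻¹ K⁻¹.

n(K) = 13.2 / 39.1 = 0.3376 mol, so n(e⁻) = 1 × 0.3376 = 0.3376 mol.
The cells are in series, so the same 0.3376 mol of electrons passes through the second cell.
2 H₂O → O₂ + 4 H⁺ + 4 e⁻ — 4 mol e⁻ per mol O₂, so n(O₂) = 0.3376/4 = 0.08440 mol.
V = nRT/P = (0.08440 × 8.314 × 274) / (152 × 10³) = 0.00126 m³ = 1.26 L.

1.26 L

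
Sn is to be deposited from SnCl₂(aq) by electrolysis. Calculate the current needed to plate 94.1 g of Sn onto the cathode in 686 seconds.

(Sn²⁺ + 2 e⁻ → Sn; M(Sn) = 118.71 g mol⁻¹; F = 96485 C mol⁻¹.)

n(Sn) = 94.1 / 118.71 = 0.7927 mol.
n(e⁻) = 2 × 0.7927 = 1.585 mol.
Q = n(e⁻)·F = 1.585 × 96485 = 153000 C.
I = Q/t = 153000 / 686.00 s = 223 A.

223 A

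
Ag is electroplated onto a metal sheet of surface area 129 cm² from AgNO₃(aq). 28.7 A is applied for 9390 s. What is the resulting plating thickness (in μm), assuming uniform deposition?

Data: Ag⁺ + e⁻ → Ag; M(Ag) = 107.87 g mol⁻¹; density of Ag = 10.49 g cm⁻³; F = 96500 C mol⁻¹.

2230 μm

Q = I·t = 28.70 × 9390.0 = 269500 C; n(e⁻) = 2.793 mol.
n(Ag) = n(e⁻)/1 = 2.793 mol, so m = 2.793 × 107.87 = 301.2 g.
Volume = m/ρ = 301.2 / 10.49 = 28.72 cm³.
Thickness = V/A = 28.72 / 129 = 0.223 cm = 2230 μm.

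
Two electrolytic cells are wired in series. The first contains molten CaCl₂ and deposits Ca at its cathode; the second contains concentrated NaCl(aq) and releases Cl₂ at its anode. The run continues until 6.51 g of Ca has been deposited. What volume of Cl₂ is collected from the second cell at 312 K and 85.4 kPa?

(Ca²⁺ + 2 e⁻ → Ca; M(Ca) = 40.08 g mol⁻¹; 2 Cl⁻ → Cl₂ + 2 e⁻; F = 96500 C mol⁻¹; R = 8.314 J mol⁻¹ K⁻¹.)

n(Ca) = 6.51 / 40.08 = 0.1624 mol, so n(e⁻) = 2 × 0.1624 = 0.3249 mol.
The cells are in series, so the same 0.3249 mol of electrons passes through the second cell.
2 Cl⁻ → Cl₂ + 2 e⁻ — 2 mol e⁻ per mol Cl₂, so n(Cl₂) = 0.3249/2 = 0.1624 mol.
V = nRT/P = (0.1624 × 8.314 × 312) / (85.4 × 10³) = 0.00493 m³ = 4.93 L.

4.93 L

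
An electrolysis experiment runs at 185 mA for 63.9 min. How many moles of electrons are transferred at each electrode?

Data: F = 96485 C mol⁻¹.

0.00735 mol

Q = I·t = 0.1850 A × 3834.0 s = 709.3 C.
n(e⁻) = Q/F = 709.3 / 96485 = 0.00735 mol.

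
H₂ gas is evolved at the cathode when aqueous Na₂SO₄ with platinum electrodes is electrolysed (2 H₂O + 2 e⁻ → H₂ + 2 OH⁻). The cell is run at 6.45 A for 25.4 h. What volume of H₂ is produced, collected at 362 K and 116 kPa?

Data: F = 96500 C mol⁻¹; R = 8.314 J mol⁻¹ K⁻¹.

79.3 L

Q = I·t = 6.450 A × 91440 s = 589800 C.
n(e⁻) = Q/F = 589800 / 96500 = 6.112 mol.
2 electrons are transferred per H₂ molecule, so n(H₂) = 6.112 / 2 = 3.056 mol.
V = nRT/P = (3.056 × 8.314 × 362) / (116 × 10³ Pa) = 0.0793 m³ = 79.3 L.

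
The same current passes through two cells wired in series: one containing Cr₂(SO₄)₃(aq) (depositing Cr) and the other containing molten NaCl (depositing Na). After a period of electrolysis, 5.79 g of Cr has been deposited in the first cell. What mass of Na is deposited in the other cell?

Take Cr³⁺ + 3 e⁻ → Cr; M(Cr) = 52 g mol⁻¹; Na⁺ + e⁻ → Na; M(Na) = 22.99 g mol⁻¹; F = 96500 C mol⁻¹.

n(Cr) = 5.79 / 52 = 0.1113 mol.
Since Cr³⁺ + 3 e⁻ → Cr, n(e⁻) passed = 3 × 0.1113 = 0.3340 mol.
Cells in series carry the same charge, so the same 0.3340 mol of electrons passes through cell 2.
Na⁺ + e⁻ → Na, so n(Na) = 0.3340 / 1 = 0.3340 mol.
m(Na) = 0.3340 × 22.99 = 7.68 g.

7.68 g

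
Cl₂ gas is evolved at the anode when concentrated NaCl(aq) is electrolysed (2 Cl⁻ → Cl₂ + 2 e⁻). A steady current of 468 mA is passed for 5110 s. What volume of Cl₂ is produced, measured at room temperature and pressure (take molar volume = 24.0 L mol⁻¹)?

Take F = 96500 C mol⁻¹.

0.297 L

Q = I·t = 0.4680 A × 5110.0 s = 2391 C.
n(e⁻) = Q/F = 2391 / 96500 = 0.02478 mol.
2 electrons are transferred per Cl₂ molecule, so n(Cl₂) = 0.02478 / 2 = 0.01239 mol.
V = n × V_m = 0.01239 × 24.0 = 0.297 L.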